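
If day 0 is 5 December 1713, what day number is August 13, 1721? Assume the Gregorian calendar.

Dec 5, 1713 → Dec 5, 1714: 365 days.
Dec 5, 1714 → Dec 5, 1715: 365 days.
Dec 5, 1715 → Dec 5, 1716: 366 days (Feb 29, 1716 is in that span).
Dec 5, 1716 → Dec 5, 1717: 365 days.
Dec 5, 1717 → Dec 5, 1718: 365 days.
Dec 5, 1718 → Dec 5, 1719: 365 days.
Dec 5, 1719 → Dec 5, 1720: 366 days (Feb 29, 1720 is in that span).
Dec 5, 1720 → Jan 5, 1721: 31 days (December has 31).
Jan 5, 1721 → Feb 5, 1721: 31 days (January has 31).
Feb 5, 1721 → Mar 5, 1721: 28 days (February has 28).
Mar 5, 1721 → Apr 5, 1721: 31 days (March has 31).
Apr 5, 1721 → May 5, 1721: 30 days (April has 30).
May 5, 1721 → Jun 5, 1721: 31 days (May has 31).
Jun 5, 1721 → Jul 5, 1721: 30 days (June has 30).
Jul 5, 1721 → Aug 5, 1721: 31 days (July has 31).
Aug 5, 1721 → Aug 13, 1721: 8 days.
Total: 2808 days.

2808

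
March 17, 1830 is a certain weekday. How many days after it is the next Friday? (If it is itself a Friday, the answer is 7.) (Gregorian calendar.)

Mar 17, 1830 is a Wednesday.
From Wednesday to the next Friday is 2 days.

2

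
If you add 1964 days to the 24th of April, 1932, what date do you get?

+365 (one year) → Apr 24, 1933 (1599 left).
+365 (one year) → Apr 24, 1934 (1234 left).
+365 (one year) → Apr 24, 1935 (869 left).
+366 (one year; includes Feb 29, 1936) → Apr 24, 1936 (503 left).
+365 (one year) → Apr 24, 1937 (138 left).
Apr has 30 days: +7 → May 1, 1937 (131 left).
May has 31 days: +31 → Jun 1, 1937 (100 left).
Jun has 30 days: +30 → Jul 1, 1937 (70 left).
Jul has 31 days: +31 → Aug 1, 1937 (39 left).
Aug has 31 days: +31 → Sep 1, 1937 (8 left).
+8 → Sep 9, 1937.

September 9, 1937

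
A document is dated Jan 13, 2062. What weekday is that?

Friday

January 1, 2062 is a Sunday.
Jan 1, 2062 → Jan 13, 2062: 12 days.
Total: 12 days.
12 mod 7 = 5, so Sunday + 5 = Friday.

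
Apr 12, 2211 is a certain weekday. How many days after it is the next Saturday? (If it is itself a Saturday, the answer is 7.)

1

Apr 12, 2211 is a Friday.
From Friday to the next Saturday is 1 day.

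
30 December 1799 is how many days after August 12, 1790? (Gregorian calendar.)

3427

Aug 12, 1790 → Aug 12, 1791: 365 days.
Aug 12, 1791 → Aug 12, 1792: 366 days (Feb 29, 1792 is in that span).
Aug 12, 1792 → Aug 12, 1793: 365 days.
Aug 12, 1793 → Aug 12, 1794: 365 days.
Aug 12, 1794 → Aug 12, 1795: 365 days.
Aug 12, 1795 → Aug 12, 1796: 366 days (Feb 29, 1796 is in that span).
Aug 12, 1796 → Aug 12, 1797: 365 days.
Aug 12, 1797 → Aug 12, 1798: 365 days.
Aug 12, 1798 → Aug 12, 1799: 365 days.
Aug 12, 1799 → Sep 12, 1799: 31 days (August has 31).
Sep 12, 1799 → Oct 12, 1799: 30 days (September has 30).
Oct 12, 1799 → Nov 12, 1799: 31 days (October has 31).
Nov 12, 1799 → Dec 12, 1799: 30 days (November has 30).
Dec 12, 1799 → Dec 30, 1799: 18 days.
Total: 3427 days.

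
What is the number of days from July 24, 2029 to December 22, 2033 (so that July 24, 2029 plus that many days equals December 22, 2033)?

1612

Jul 24, 2029 → Jul 24, 2030: 365 days.
Jul 24, 2030 → Jul 24, 2031: 365 days.
Jul 24, 2031 → Jul 24, 2032: 366 days (Feb 29, 2032 is in that span).
Jul 24, 2032 → Jul 24, 2033: 365 days.
Jul 24, 2033 → Aug 24, 2033: 31 days (July has 31).
Aug 24, 2033 → Sep 24, 2033: 31 days (August has 31).
Sep 24, 2033 → Oct 24, 2033: 30 days (September has 30).
Oct 24, 2033 → Nov 24, 2033: 31 days (October has 31).
Nov 24, 2033 → Dec 22, 2033: 28 days.
Total: 1612 days.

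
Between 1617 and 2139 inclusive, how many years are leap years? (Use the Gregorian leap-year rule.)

Multiples of 4 in [1617,2139]: 130.
Of those, multiples of 100: 5 (not leap unless ÷400).
Multiples of 400: 1.
Leap years = 130 − 5 + 1 = 126.

126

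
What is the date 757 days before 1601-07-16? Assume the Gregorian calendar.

−365 (one year) → Jul 16, 1600 (392 left).
−16 → Jun 30, 1600 (end of Jun, 30 days; 376 left).
−30 → May 31, 1600 (end of May, 31 days; 346 left).
−31 → Apr 30, 1600 (end of Apr, 30 days; 315 left).
−30 → Mar 31, 1600 (end of Mar, 31 days; 285 left).
−31 → Feb 29, 1600 (end of Feb, 29 days; 254 left).
−29 → Jan 31, 1600 (end of Jan, 31 days; 225 left).
−31 → Dec 31, 1599 (end of Dec, 31 days; 194 left).
−31 → Nov 30, 1599 (end of Nov, 30 days; 163 left).
−30 → Oct 31, 1599 (end of Oct, 31 days; 133 left).
−31 → Sep 30, 1599 (end of Sep, 30 days; 102 left).
−30 → Aug 31, 1599 (end of Aug, 31 days; 72 left).
−31 → Jul 31, 1599 (end of Jul, 31 days; 41 left).
−31 → Jun 30, 1599 (end of Jun, 30 days; 10 left).
−10 → Jun 20, 1599.

June 20, 1599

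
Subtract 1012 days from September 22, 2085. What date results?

December 15, 2082

−365 (one year) → Sep 22, 2084 (647 left).
−366 (one year; includes Feb 29, 2084) → Sep 22, 2083 (281 left).
−22 → Aug 31, 2083 (end of Aug, 31 days; 259 left).
−31 → Jul 31, 2083 (end of Jul, 31 days; 228 left).
−31 → Jun 30, 2083 (end of Jun, 30 days; 197 left).
−30 → May 31, 2083 (end of May, 31 days; 167 left).
−31 → Apr 30, 2083 (end of Apr, 30 days; 136 left).
−30 → Mar 31, 2083 (end of Mar, 31 days; 106 left).
−31 → Feb 28, 2083 (end of Feb, 28 days; 75 left).
−28 → Jan 31, 2083 (end of Jan, 31 days; 47 left).
−31 → Dec 31, 2082 (end of Dec, 31 days; 16 left).
−16 → Dec 15, 2082.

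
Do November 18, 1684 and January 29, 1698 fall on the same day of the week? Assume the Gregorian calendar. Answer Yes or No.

From Nov 18, 1684 to Jan 29, 1698 is 4820 days.
4820 mod 7 = 4, so they are different weekdays.
(Nov 18, 1684 is a Saturday; Jan 29, 1698 is a Wednesday.)

No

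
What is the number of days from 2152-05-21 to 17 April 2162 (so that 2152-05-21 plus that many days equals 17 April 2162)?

3618

May 21, 2152 → May 21, 2153: 365 days.
May 21, 2153 → May 21, 2154: 365 days.
May 21, 2154 → May 21, 2155: 365 days.
May 21, 2155 → May 21, 2156: 366 days (Feb 29, 2156 is in that span).
May 21, 2156 → May 21, 2157: 365 days.
May 21, 2157 → May 21, 2158: 365 days.
May 21, 2158 → May 21, 2159: 365 days.
May 21, 2159 → May 21, 2160: 366 days (Feb 29, 2160 is in that span).
May 21, 2160 → May 21, 2161: 365 days.
May 21, 2161 → Jun 21, 2161: 31 days (May has 31).
Jun 21, 2161 → Jul 21, 2161: 30 days (June has 30).
Jul 21, 2161 → Aug 21, 2161: 31 days (July has 31).
Aug 21, 2161 → Sep 21, 2161: 31 days (August has 31).
Sep 21, 2161 → Oct 21, 2161: 30 days (September has 30).
Oct 21, 2161 → Nov 21, 2161: 31 days (October has 31).
Nov 21, 2161 → Dec 21, 2161: 30 days (November has 30).
Dec 21, 2161 → Jan 21, 2162: 31 days (December has 31).
Jan 21, 2162 → Feb 21, 2162: 31 days (January has 31).
Feb 21, 2162 → Mar 21, 2162: 28 days (February has 28).
Mar 21, 2162 → Apr 17, 2162: 27 days.
Total: 3618 days.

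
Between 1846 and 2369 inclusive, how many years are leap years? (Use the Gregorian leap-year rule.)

127

Multiples of 4 in [1846,2369]: 131.
Of those, multiples of 100: 5 (not leap unless ÷400).
Multiples of 400: 1.
Leap years = 131 − 5 + 1 = 127.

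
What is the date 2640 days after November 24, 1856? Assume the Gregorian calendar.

February 16, 1864

+365 (one year) → Nov 24, 1857 (2275 left).
+365 (one year) → Nov 24, 1858 (1910 left).
+365 (one year) → Nov 24, 1859 (1545 left).
+366 (one year; includes Feb 29, 1860) → Nov 24, 1860 (1179 left).
+365 (one year) → Nov 24, 1861 (814 left).
+365 (one year) → Nov 24, 1862 (449 left).
+365 (one year) → Nov 24, 1863 (84 left).
Nov has 30 days: +7 → Dec 1, 1863 (77 left).
Dec has 31 days: +31 → Jan 1, 1864 (46 left).
Jan has 31 days: +31 → Feb 1, 1864 (15 left).
+15 → Feb 16, 1864.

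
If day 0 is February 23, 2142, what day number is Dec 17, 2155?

5045

Feb 23, 2142 → Feb 23, 2143: 365 days.
Feb 23, 2143 → Feb 23, 2144: 365 days.
Feb 23, 2144 → Feb 23, 2145: 366 days (Feb 29, 2144 is in that span).
Feb 23, 2145 → Feb 23, 2146: 365 days.
Feb 23, 2146 → Feb 23, 2147: 365 days.
Feb 23, 2147 → Feb 23, 2148: 365 days.
Feb 23, 2148 → Feb 23, 2149: 366 days (Feb 29, 2148 is in that span).
Feb 23, 2149 → Feb 23, 2150: 365 days.
Feb 23, 2150 → Feb 23, 2151: 365 days.
Feb 23, 2151 → Feb 23, 2152: 365 days.
Feb 23, 2152 → Feb 23, 2153: 366 days (Feb 29, 2152 is in that span).
Feb 23, 2153 → Feb 23, 2154: 365 days.
Feb 23, 2154 → Feb 23, 2155: 365 days.
Feb 23, 2155 → Mar 23, 2155: 28 days (February has 28).
Mar 23, 2155 → Apr 23, 2155: 31 days (March has 31).
Apr 23, 2155 → May 23, 2155: 30 days (April has 30).
May 23, 2155 → Jun 23, 2155: 31 days (May has 31).
Jun 23, 2155 → Jul 23, 2155: 30 days (June has 30).
Jul 23, 2155 → Aug 23, 2155: 31 days (July has 31).
Aug 23, 2155 → Sep 23, 2155: 31 days (August has 31).
Sep 23, 2155 → Oct 23, 2155: 30 days (September has 30).
Oct 23, 2155 → Nov 23, 2155: 31 days (October has 31).
Nov 23, 2155 → Dec 17, 2155: 24 days.
Total: 5045 days.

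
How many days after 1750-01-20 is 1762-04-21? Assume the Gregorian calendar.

4474

Jan 20, 1750 → Jan 20, 1751: 365 days.
Jan 20, 1751 → Jan 20, 1752: 365 days.
Jan 20, 1752 → Jan 20, 1753: 366 days (Feb 29, 1752 is in that span).
Jan 20, 1753 → Jan 20, 1754: 365 days.
Jan 20, 1754 → Jan 20, 1755: 365 days.
Jan 20, 1755 → Jan 20, 1756: 365 days.
Jan 20, 1756 → Jan 20, 1757: 366 days (Feb 29, 1756 is in that span).
Jan 20, 1757 → Jan 20, 1758: 365 days.
Jan 20, 1758 → Jan 20, 1759: 365 days.
Jan 20, 1759 → Jan 20, 1760: 365 days.
Jan 20, 1760 → Jan 20, 1761: 366 days (Feb 29, 1760 is in that span).
Jan 20, 1761 → Jan 20, 1762: 365 days.
Jan 20, 1762 → Feb 20, 1762: 31 days (January has 31).
Feb 20, 1762 → Mar 20, 1762: 28 days (February has 28).
Mar 20, 1762 → Apr 20, 1762: 31 days (March has 31).
Apr 20, 1762 → Apr 21, 1762: 1 days.
Total: 4474 days.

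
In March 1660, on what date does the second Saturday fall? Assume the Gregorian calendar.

March 13, 1660

March 1, 1660 is a Monday.
The first Saturday is therefore March 6 (5 days later).
The second Saturday is 6 + 1×7 = March 13.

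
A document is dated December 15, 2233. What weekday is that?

Sunday

Doomsday rule: the anchor day for the 2200s is Friday. For year 33: 33÷12 = 2 r 9, and 9÷4 = 2, so 2+9+2 = 13.
Friday + 13 ≡ Thursday — that's 2233's doomsday.
In December the doomsday date is Dec 12.
Dec 15 is 3 days after Dec 12; 3 mod 7 = 3, so Thursday + 3 = Sunday.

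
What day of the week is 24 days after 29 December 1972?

First find the weekday of Dec 29, 1972. Doomsday rule: the anchor day for the 1900s is Wednesday. For year 72: 72÷12 = 6 r 0, and 0÷4 = 0, so 6+0+0 = 6.
Wednesday + 6 ≡ Tuesday — that's 1972's doomsday.
In December the doomsday date is Dec 12.
Dec 29 is 17 days after Dec 12; 17 mod 7 = 3, so Tuesday + 3 = Friday.
24 mod 7 = 3, so 24 days after a Friday is Friday + 3 = Monday.

Monday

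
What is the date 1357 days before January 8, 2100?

−365 (one year) → Jan 8, 2099 (992 left).
−365 (one year) → Jan 8, 2098 (627 left).
−365 (one year) → Jan 8, 2097 (262 left).
−8 → Dec 31, 2096 (end of Dec, 31 days; 254 left).
−31 → Nov 30, 2096 (end of Nov, 30 days; 223 left).
−30 → Oct 31, 2096 (end of Oct, 31 days; 193 left).
−31 → Sep 30, 2096 (end of Sep, 30 days; 162 left).
−30 → Aug 31, 2096 (end of Aug, 31 days; 132 left).
−31 → Jul 31, 2096 (end of Jul, 31 days; 101 left).
−31 → Jun 30, 2096 (end of Jun, 30 days; 70 left).
−30 → May 31, 2096 (end of May, 31 days; 40 left).
−31 → Apr 30, 2096 (end of Apr, 30 days; 9 left).
−9 → Apr 21, 2096.

April 21, 2096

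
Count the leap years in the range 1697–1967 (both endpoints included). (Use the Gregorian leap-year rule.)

Multiples of 4 in [1697,1967]: 67.
Of those, multiples of 100: 3 (not leap unless ÷400).
Multiples of 400: 0.
Leap years = 67 − 3 + 0 = 64.

64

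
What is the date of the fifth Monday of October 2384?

October 1, 2384 is a Monday.
The first Monday is therefore October 1 (same day).
The fifth Monday is 1 + 4×7 = October 29.

October 29, 2384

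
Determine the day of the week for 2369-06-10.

Tuesday

Doomsday rule: the anchor day for the 2300s is Wednesday. For year 69: 69÷12 = 5 r 9, and 9÷4 = 2, so 5+9+2 = 16.
Wednesday + 16 ≡ Friday — that's 2369's doomsday.
In June the doomsday date is Jun 6.
Jun 10 is 4 days after Jun 6; 4 mod 7 = 4, so Friday + 4 = Tuesday.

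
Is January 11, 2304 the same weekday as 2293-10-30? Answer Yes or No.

Yes

From Oct 30, 2293 to Jan 11, 2304 is 3724 days.
3724 mod 7 = 0, so they are the same weekday.
(Oct 30, 2293 is a Monday; Jan 11, 2304 is a Monday.)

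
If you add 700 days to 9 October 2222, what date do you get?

September 8, 2224

+365 (one year) → Oct 9, 2223 (335 left).
Oct has 31 days: +23 → Nov 1, 2223 (312 left).
Nov has 30 days: +30 → Dec 1, 2223 (282 left).
Dec has 31 days: +31 → Jan 1, 2224 (251 left).
Jan has 31 days: +31 → Feb 1, 2224 (220 left).
Feb has 29 days: +29 → Mar 1, 2224 (191 left).
Mar has 31 days: +31 → Apr 1, 2224 (160 left).
Apr has 30 days: +30 → May 1, 2224 (130 left).
May has 31 days: +31 → Jun 1, 2224 (99 left).
Jun has 30 days: +30 → Jul 1, 2224 (69 left).
Jul has 31 days: +31 → Aug 1, 2224 (38 left).
Aug has 31 days: +31 → Sep 1, 2224 (7 left).
+7 → Sep 8, 2224.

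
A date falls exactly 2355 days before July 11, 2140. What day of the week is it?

First find the weekday of Jul 11, 2140. Doomsday rule: the anchor day for the 2100s is Sunday. For year 40: 40÷12 = 3 r 4, and 4÷4 = 1, so 3+4+1 = 8.
Sunday + 8 ≡ Monday — that's 2140's doomsday.
In July the doomsday date is Jul 11.
Jul 11 is the doomsday itself: Monday.
2355 mod 7 = 3, so 2355 days before a Monday is Monday − 3 = Friday.

Friday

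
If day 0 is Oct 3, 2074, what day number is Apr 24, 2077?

934

Oct 3, 2074 → Oct 3, 2075: 365 days.
Oct 3, 2075 → Oct 3, 2076: 366 days (Feb 29, 2076 is in that span).
Oct 3, 2076 → Nov 3, 2076: 31 days (October has 31).
Nov 3, 2076 → Dec 3, 2076: 30 days (November has 30).
Dec 3, 2076 → Jan 3, 2077: 31 days (December has 31).
Jan 3, 2077 → Feb 3, 2077: 31 days (January has 31).
Feb 3, 2077 → Mar 3, 2077: 28 days (February has 28).
Mar 3, 2077 → Apr 3, 2077: 31 days (March has 31).
Apr 3, 2077 → Apr 24, 2077: 21 days.
Total: 934 days.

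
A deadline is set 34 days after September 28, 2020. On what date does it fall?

Sep has 30 days: +3 → Oct 1, 2020 (31 left).
Oct has 31 days: +31 → Nov 1, 2020 (0 left).

November 1, 2020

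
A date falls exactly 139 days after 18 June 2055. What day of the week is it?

First find the weekday of Jun 18, 2055. Doomsday rule: the anchor day for the 2000s is Tuesday. For year 55: 55÷12 = 4 r 7, and 7÷4 = 1, so 4+7+1 = 12.
Tuesday + 12 ≡ Sunday — that's 2055's doomsday.
In June the doomsday date is Jun 6.
Jun 18 is 12 days after Jun 6; 12 mod 7 = 5, so Sunday + 5 = Friday.
139 mod 7 = 6, so 139 days after a Friday is Friday + 6 = Thursday.

Thursday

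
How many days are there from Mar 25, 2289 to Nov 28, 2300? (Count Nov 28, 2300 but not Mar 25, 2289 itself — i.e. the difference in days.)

4265

Mar 25, 2289 → Mar 25, 2290: 365 days.
Mar 25, 2290 → Mar 25, 2291: 365 days.
Mar 25, 2291 → Mar 25, 2292: 366 days (Feb 29, 2292 is in that span).
Mar 25, 2292 → Mar 25, 2293: 365 days.
Mar 25, 2293 → Mar 25, 2294: 365 days.
Mar 25, 2294 → Mar 25, 2295: 365 days.
Mar 25, 2295 → Mar 25, 2296: 366 days (Feb 29, 2296 is in that span).
Mar 25, 2296 → Mar 25, 2297: 365 days.
Mar 25, 2297 → Mar 25, 2298: 365 days.
Mar 25, 2298 → Mar 25, 2299: 365 days.
Mar 25, 2299 → Mar 25, 2300: 365 days.
Mar 25, 2300 → Apr 25, 2300: 31 days (March has 31).
Apr 25, 2300 → May 25, 2300: 30 days (April has 30).
May 25, 2300 → Jun 25, 2300: 31 days (May has 31).
Jun 25, 2300 → Jul 25, 2300: 30 days (June has 30).
Jul 25, 2300 → Aug 25, 2300: 31 days (July has 31).
Aug 25, 2300 → Sep 25, 2300: 31 days (August has 31).
Sep 25, 2300 → Oct 25, 2300: 30 days (September has 30).
Oct 25, 2300 → Nov 25, 2300: 31 days (October has 31).
Nov 25, 2300 → Nov 28, 2300: 3 days.
Total: 4265 days.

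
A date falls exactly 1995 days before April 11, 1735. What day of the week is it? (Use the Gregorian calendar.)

Monday

Apr 11, 1735 is a Monday.
1995 mod 7 = 0, so 1995 days before a Monday is Monday − 0 = Monday.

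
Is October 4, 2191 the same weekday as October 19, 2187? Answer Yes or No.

No

From Oct 19, 2187 to Oct 4, 2191 is 1446 days.
1446 mod 7 = 4, so they are different weekdays.
(Oct 19, 2187 is a Friday; Oct 4, 2191 is a Tuesday.)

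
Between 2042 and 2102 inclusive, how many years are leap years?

14

Multiples of 4 in [2042,2102]: 15.
Of those, multiples of 100: 1 (not leap unless ÷400).
Multiples of 400: 0.
Leap years = 15 − 1 + 0 = 14.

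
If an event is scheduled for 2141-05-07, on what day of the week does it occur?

Sunday

Doomsday rule: the anchor day for the 2100s is Sunday. For year 41: 41÷12 = 3 r 5, and 5÷4 = 1, so 3+5+1 = 9.
Sunday + 9 ≡ Tuesday — that's 2141's doomsday.
In May the doomsday date is May 9.
May 7 is 2 days before May 9; 2 mod 7 = 2, so Tuesday − 2 = Sunday.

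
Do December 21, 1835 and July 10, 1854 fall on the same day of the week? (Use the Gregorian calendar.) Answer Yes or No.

Yes

From Dec 21, 1835 to Jul 10, 1854 is 6776 days.
6776 mod 7 = 0, so they are the same weekday.
(Dec 21, 1835 is a Monday; Jul 10, 1854 is a Monday.)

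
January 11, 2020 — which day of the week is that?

Doomsday rule: the anchor day for the 2000s is Tuesday. For year 20: 20÷12 = 1 r 8, and 8÷4 = 2, so 1+8+2 = 11.
Tuesday + 11 ≡ Saturday — that's 2020's doomsday.
In January the doomsday date is Jan 4 (2020 is a leap year (divisible by 4)).
Jan 11 is 7 days after Jan 4; 7 mod 7 = 0, so Saturday + 0 = Saturday.

Saturday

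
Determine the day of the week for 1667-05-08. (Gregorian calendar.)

Doomsday rule: the anchor day for the 1600s is Tuesday. For year 67: 67÷12 = 5 r 7, and 7÷4 = 1, so 5+7+1 = 13.
Tuesday + 13 ≡ Monday — that's 1667's doomsday.
In May the doomsday date is May 9.
May 8 is 1 day before May 9; 1 mod 7 = 1, so Monday − 1 = Sunday.

Sunday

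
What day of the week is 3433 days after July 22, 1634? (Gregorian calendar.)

Tuesday

First find the weekday of Jul 22, 1634. Doomsday rule: the anchor day for the 1600s is Tuesday. For year 34: 34÷12 = 2 r 10, and 10÷4 = 2, so 2+10+2 = 14.
Tuesday + 14 ≡ Tuesday — that's 1634's doomsday.
In July the doomsday date is Jul 11.
Jul 22 is 11 days after Jul 11; 11 mod 7 = 4, so Tuesday + 4 = Saturday.
3433 mod 7 = 3, so 3433 days after a Saturday is Saturday + 3 = Tuesday.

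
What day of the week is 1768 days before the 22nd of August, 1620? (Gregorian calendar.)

Tuesday

First find the weekday of Aug 22, 1620. Doomsday rule: the anchor day for the 1600s is Tuesday. For year 20: 20÷12 = 1 r 8, and 8÷4 = 2, so 1+8+2 = 11.
Tuesday + 11 ≡ Saturday — that's 1620's doomsday.
In August the doomsday date is Aug 8.
Aug 22 is 14 days after Aug 8; 14 mod 7 = 0, so Saturday + 0 = Saturday.
1768 mod 7 = 4, so 1768 days before a Saturday is Saturday − 4 = Tuesday.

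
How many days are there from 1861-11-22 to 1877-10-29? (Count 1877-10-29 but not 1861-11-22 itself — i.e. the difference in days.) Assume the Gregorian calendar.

Nov 22, 1861 → Nov 22, 1862: 365 days.
Nov 22, 1862 → Nov 22, 1863: 365 days.
Nov 22, 1863 → Nov 22, 1864: 366 days (Feb 29, 1864 is in that span).
Nov 22, 1864 → Nov 22, 1865: 365 days.
Nov 22, 1865 → Nov 22, 1866: 365 days.
Nov 22, 1866 → Nov 22, 1867: 365 days.
Nov 22, 1867 → Nov 22, 1868: 366 days (Feb 29, 1868 is in that span).
Nov 22, 1868 → Nov 22, 1869: 365 days.
Nov 22, 1869 → Nov 22, 1870: 365 days.
Nov 22, 1870 → Nov 22, 1871: 365 days.
Nov 22, 1871 → Nov 22, 1872: 366 days (Feb 29, 1872 is in that span).
Nov 22, 1872 → Nov 22, 1873: 365 days.
Nov 22, 1873 → Nov 22, 1874: 365 days.
Nov 22, 1874 → Nov 22, 1875: 365 days.
Nov 22, 1875 → Nov 22, 1876: 366 days (Feb 29, 1876 is in that span).
Nov 22, 1876 → Dec 22, 1876: 30 days (November has 30).
Dec 22, 1876 → Jan 22, 1877: 31 days (December has 31).
Jan 22, 1877 → Feb 22, 1877: 31 days (January has 31).
Feb 22, 1877 → Mar 22, 1877: 28 days (February has 28).
Mar 22, 1877 → Apr 22, 1877: 31 days (March has 31).
Apr 22, 1877 → May 22, 1877: 30 days (April has 30).
May 22, 1877 → Jun 22, 1877: 31 days (May has 31).
Jun 22, 1877 → Jul 22, 1877: 30 days (June has 30).
Jul 22, 1877 → Aug 22, 1877: 31 days (July has 31).
Aug 22, 1877 → Sep 22, 1877: 31 days (August has 31).
Sep 22, 1877 → Oct 22, 1877: 30 days (September has 30).
Oct 22, 1877 → Oct 29, 1877: 7 days.
Total: 5820 days.

5820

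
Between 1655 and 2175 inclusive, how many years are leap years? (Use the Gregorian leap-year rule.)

126

Multiples of 4 in [1655,2175]: 130.
Of those, multiples of 100: 5 (not leap unless ÷400).
Multiples of 400: 1.
Leap years = 130 − 5 + 1 = 126.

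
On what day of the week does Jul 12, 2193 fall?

Friday

Doomsday rule: the anchor day for the 2100s is Sunday. For year 93: 93÷12 = 7 r 9, and 9÷4 = 2, so 7+9+2 = 18.
Sunday + 18 ≡ Thursday — that's 2193's doomsday.
In July the doomsday date is Jul 11.
Jul 12 is 1 day after Jul 11; 1 mod 7 = 1, so Thursday + 1 = Friday.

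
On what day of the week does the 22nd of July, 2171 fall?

Monday

Doomsday rule: the anchor day for the 2100s is Sunday. For year 71: 71÷12 = 5 r 11, and 11÷4 = 2, so 5+11+2 = 18.
Sunday + 18 ≡ Thursday — that's 2171's doomsday.
In July the doomsday date is Jul 11.
Jul 22 is 11 days after Jul 11; 11 mod 7 = 4, so Thursday + 4 = Monday.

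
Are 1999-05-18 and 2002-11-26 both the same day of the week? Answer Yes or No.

From May 18, 1999 to Nov 26, 2002 is 1288 days.
1288 mod 7 = 0, so they are the same weekday.
(May 18, 1999 is a Tuesday; Nov 26, 2002 is a Tuesday.)

Yes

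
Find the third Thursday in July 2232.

July 19, 2232

July 1, 2232 is a Sunday.
The first Thursday is therefore July 5 (4 days later).
The third Thursday is 5 + 2×7 = July 19.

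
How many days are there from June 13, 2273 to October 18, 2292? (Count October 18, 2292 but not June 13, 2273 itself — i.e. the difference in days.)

Jun 13, 2273 → Jun 13, 2274: 365 days.
Jun 13, 2274 → Jun 13, 2275: 365 days.
Jun 13, 2275 → Jun 13, 2276: 366 days (Feb 29, 2276 is in that span).
Jun 13, 2276 → Jun 13, 2277: 365 days.
Jun 13, 2277 → Jun 13, 2278: 365 days.
Jun 13, 2278 → Jun 13, 2279: 365 days.
Jun 13, 2279 → Jun 13, 2280: 366 days (Feb 29, 2280 is in that span).
Jun 13, 2280 → Jun 13, 2281: 365 days.
Jun 13, 2281 → Jun 13, 2282: 365 days.
Jun 13, 2282 → Jun 13, 2283: 365 days.
Jun 13, 2283 → Jun 13, 2284: 366 days (Feb 29, 2284 is in that span).
Jun 13, 2284 → Jun 13, 2285: 365 days.
Jun 13, 2285 → Jun 13, 2286: 365 days.
Jun 13, 2286 → Jun 13, 2287: 365 days.
Jun 13, 2287 → Jun 13, 2288: 366 days (Feb 29, 2288 is in that span).
Jun 13, 2288 → Jun 13, 2289: 365 days.
Jun 13, 2289 → Jun 13, 2290: 365 days.
Jun 13, 2290 → Jun 13, 2291: 365 days.
Jun 13, 2291 → Jun 13, 2292: 366 days (Feb 29, 2292 is in that span).
Jun 13, 2292 → Jul 13, 2292: 30 days (June has 30).
Jul 13, 2292 → Aug 13, 2292: 31 days (July has 31).
Aug 13, 2292 → Sep 13, 2292: 31 days (August has 31).
Sep 13, 2292 → Oct 13, 2292: 30 days (September has 30).
Oct 13, 2292 → Oct 18, 2292: 5 days.
Total: 7067 days.

7067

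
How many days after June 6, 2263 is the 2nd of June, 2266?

1092

Jun 6, 2263 → Jun 6, 2264: 366 days (Feb 29, 2264 is in that span).
Jun 6, 2264 → Jun 6, 2265: 365 days.
Jun 6, 2265 → Jul 6, 2265: 30 days (June has 30).
Jul 6, 2265 → Aug 6, 2265: 31 days (July has 31).
Aug 6, 2265 → Sep 6, 2265: 31 days (August has 31).
Sep 6, 2265 → Oct 6, 2265: 30 days (September has 30).
Oct 6, 2265 → Nov 6, 2265: 31 days (October has 31).
Nov 6, 2265 → Dec 6, 2265: 30 days (November has 30).
Dec 6, 2265 → Jan 6, 2266: 31 days (December has 31).
Jan 6, 2266 → Feb 6, 2266: 31 days (January has 31).
Feb 6, 2266 → Mar 6, 2266: 28 days (February has 28).
Mar 6, 2266 → Apr 6, 2266: 31 days (March has 31).
Apr 6, 2266 → May 6, 2266: 30 days (April has 30).
May 6, 2266 → Jun 2, 2266: 27 days.
Total: 1092 days.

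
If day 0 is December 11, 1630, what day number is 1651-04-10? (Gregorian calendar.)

Dec 11, 1630 → Dec 11, 1631: 365 days.
Dec 11, 1631 → Dec 11, 1632: 366 days (Feb 29, 1632 is in that span).
Dec 11, 1632 → Dec 11, 1633: 365 days.
Dec 11, 1633 → Dec 11, 1634: 365 days.
Dec 11, 1634 → Dec 11, 1635: 365 days.
Dec 11, 1635 → Dec 11, 1636: 366 days (Feb 29, 1636 is in that span).
Dec 11, 1636 → Dec 11, 1637: 365 days.
Dec 11, 1637 → Dec 11, 1638: 365 days.
Dec 11, 1638 → Dec 11, 1639: 365 days.
Dec 11, 1639 → Dec 11, 1640: 366 days (Feb 29, 1640 is in that span).
Dec 11, 1640 → Dec 11, 1641: 365 days.
Dec 11, 1641 → Dec 11, 1642: 365 days.
Dec 11, 1642 → Dec 11, 1643: 365 days.
Dec 11, 1643 → Dec 11, 1644: 366 days (Feb 29, 1644 is in that span).
Dec 11, 1644 → Dec 11, 1645: 365 days.
Dec 11, 1645 → Dec 11, 1646: 365 days.
Dec 11, 1646 → Dec 11, 1647: 365 days.
Dec 11, 1647 → Dec 11, 1648: 366 days (Feb 29, 1648 is in that span).
Dec 11, 1648 → Dec 11, 1649: 365 days.
Dec 11, 1649 → Dec 11, 1650: 365 days.
Dec 11, 1650 → Jan 11, 1651: 31 days (December has 31).
Jan 11, 1651 → Feb 11, 1651: 31 days (January has 31).
Feb 11, 1651 → Mar 11, 1651: 28 days (February has 28).
Mar 11, 1651 → Apr 10, 1651: 30 days.
Total: 7425 days.

7425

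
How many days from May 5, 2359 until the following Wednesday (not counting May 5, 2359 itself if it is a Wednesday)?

1

May 5, 2359 is a Tuesday.
From Tuesday to the next Wednesday is 1 day.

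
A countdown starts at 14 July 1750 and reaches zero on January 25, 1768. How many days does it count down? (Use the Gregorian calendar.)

Jul 14, 1750 → Jul 14, 1751: 365 days.
Jul 14, 1751 → Jul 14, 1752: 366 days (Feb 29, 1752 is in that span).
Jul 14, 1752 → Jul 14, 1753: 365 days.
Jul 14, 1753 → Jul 14, 1754: 365 days.
Jul 14, 1754 → Jul 14, 1755: 365 days.
Jul 14, 1755 → Jul 14, 1756: 366 days (Feb 29, 1756 is in that span).
Jul 14, 1756 → Jul 14, 1757: 365 days.
Jul 14, 1757 → Jul 14, 1758: 365 days.
Jul 14, 1758 → Jul 14, 1759: 365 days.
Jul 14, 1759 → Jul 14, 1760: 366 days (Feb 29, 1760 is in that span).
Jul 14, 1760 → Jul 14, 1761: 365 days.
Jul 14, 1761 → Jul 14, 1762: 365 days.
Jul 14, 1762 → Jul 14, 1763: 365 days.
Jul 14, 1763 → Jul 14, 1764: 366 days (Feb 29, 1764 is in that span).
Jul 14, 1764 → Jul 14, 1765: 365 days.
Jul 14, 1765 → Jul 14, 1766: 365 days.
Jul 14, 1766 → Jul 14, 1767: 365 days.
Jul 14, 1767 → Aug 14, 1767: 31 days (July has 31).
Aug 14, 1767 → Sep 14, 1767: 31 days (August has 31).
Sep 14, 1767 → Oct 14, 1767: 30 days (September has 30).
Oct 14, 1767 → Nov 14, 1767: 31 days (October has 31).
Nov 14, 1767 → Dec 14, 1767: 30 days (November has 30).
Dec 14, 1767 → Jan 14, 1768: 31 days (December has 31).
Jan 14, 1768 → Jan 25, 1768: 11 days.
Total: 6404 days.

6404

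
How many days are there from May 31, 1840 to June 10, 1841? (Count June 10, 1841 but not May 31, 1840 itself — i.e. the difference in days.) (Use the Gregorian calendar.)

May 31, 1840 → Jun 30, 1840: 30 days (May has 31).
Jun 30, 1840 → Jul 30, 1840: 30 days (June has 30).
Jul 30, 1840 → Aug 30, 1840: 31 days (July has 31).
Aug 30, 1840 → Sep 30, 1840: 31 days (August has 31).
Sep 30, 1840 → Oct 30, 1840: 30 days (September has 30).
Oct 30, 1840 → Nov 30, 1840: 31 days (October has 31).
Nov 30, 1840 → Dec 30, 1840: 30 days (November has 30).
Dec 30, 1840 → Jan 30, 1841: 31 days (December has 31).
Jan 30, 1841 → Feb 28, 1841: 29 days (January has 31).
Feb 28, 1841 → Mar 28, 1841: 28 days (February has 28).
Mar 28, 1841 → Apr 28, 1841: 31 days (March has 31).
Apr 28, 1841 → May 28, 1841: 30 days (April has 30).
May 28, 1841 → Jun 10, 1841: 13 days.
Total: 375 days.

375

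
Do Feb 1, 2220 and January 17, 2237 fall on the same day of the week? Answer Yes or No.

From Feb 1, 2220 to Jan 17, 2237 is 6195 days.
6195 mod 7 = 0, so they are the same weekday.
(Feb 1, 2220 is a Tuesday; Jan 17, 2237 is a Tuesday.)

Yes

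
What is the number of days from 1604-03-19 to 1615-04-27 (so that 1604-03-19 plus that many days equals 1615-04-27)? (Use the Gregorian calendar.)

Mar 19, 1604 → Mar 19, 1605: 365 days.
Mar 19, 1605 → Mar 19, 1606: 365 days.
Mar 19, 1606 → Mar 19, 1607: 365 days.
Mar 19, 1607 → Mar 19, 1608: 366 days (Feb 29, 1608 is in that span).
Mar 19, 1608 → Mar 19, 1609: 365 days.
Mar 19, 1609 → Mar 19, 1610: 365 days.
Mar 19, 1610 → Mar 19, 1611: 365 days.
Mar 19, 1611 → Mar 19, 1612: 366 days (Feb 29, 1612 is in that span).
Mar 19, 1612 → Mar 19, 1613: 365 days.
Mar 19, 1613 → Mar 19, 1614: 365 days.
Mar 19, 1614 → Mar 19, 1615: 365 days.
Mar 19, 1615 → Apr 19, 1615: 31 days (March has 31).
Apr 19, 1615 → Apr 27, 1615: 8 days.
Total: 4056 days.

4056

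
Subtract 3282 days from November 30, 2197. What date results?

−365 (one year) → Nov 30, 2196 (2917 left).
−366 (one year; includes Feb 29, 2196) → Nov 30, 2195 (2551 left).
−365 (one year) → Nov 30, 2194 (2186 left).
−365 (one year) → Nov 30, 2193 (1821 left).
−365 (one year) → Nov 30, 2192 (1456 left).
−366 (one year; includes Feb 29, 2192) → Nov 30, 2191 (1090 left).
−365 (one year) → Nov 30, 2190 (725 left).
−365 (one year) → Nov 30, 2189 (360 left).
−30 → Oct 31, 2189 (end of Oct, 31 days; 330 left).
−31 → Sep 30, 2189 (end of Sep, 30 days; 299 left).
−30 → Aug 31, 2189 (end of Aug, 31 days; 269 left).
−31 → Jul 31, 2189 (end of Jul, 31 days; 238 left).
−31 → Jun 30, 2189 (end of Jun, 30 days; 207 left).
−30 → May 31, 2189 (end of May, 31 days; 177 left).
−31 → Apr 30, 2189 (end of Apr, 30 days; 146 left).
−30 → Mar 31, 2189 (end of Mar, 31 days; 116 left).
−31 → Feb 28, 2189 (end of Feb, 28 days; 85 left).
−28 → Jan 31, 2189 (end of Jan, 31 days; 57 left).
−31 → Dec 31, 2188 (end of Dec, 31 days; 26 left).
−26 → Dec 5, 2188.

December 5, 2188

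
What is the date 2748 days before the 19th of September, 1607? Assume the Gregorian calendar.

−365 (one year) → Sep 19, 1606 (2383 left).
−365 (one year) → Sep 19, 1605 (2018 left).
−365 (one year) → Sep 19, 1604 (1653 left).
−366 (one year; includes Feb 29, 1604) → Sep 19, 1603 (1287 left).
−365 (one year) → Sep 19, 1602 (922 left).
−365 (one year) → Sep 19, 1601 (557 left).
−365 (one year) → Sep 19, 1600 (192 left).
−19 → Aug 31, 1600 (end of Aug, 31 days; 173 left).
−31 → Jul 31, 1600 (end of Jul, 31 days; 142 left).
−31 → Jun 30, 1600 (end of Jun, 30 days; 111 left).
−30 → May 31, 1600 (end of May, 31 days; 81 left).
−31 → Apr 30, 1600 (end of Apr, 30 days; 50 left).
−30 → Mar 31, 1600 (end of Mar, 31 days; 20 left).
−20 → Mar 11, 1600.

March 11, 1600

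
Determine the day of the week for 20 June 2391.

Doomsday rule: the anchor day for the 2300s is Wednesday. For year 91: 91÷12 = 7 r 7, and 7÷4 = 1, so 7+7+1 = 15.
Wednesday + 15 ≡ Thursday — that's 2391's doomsday.
In June the doomsday date is Jun 6.
Jun 20 is 14 days after Jun 6; 14 mod 7 = 0, so Thursday + 0 = Thursday.

Thursday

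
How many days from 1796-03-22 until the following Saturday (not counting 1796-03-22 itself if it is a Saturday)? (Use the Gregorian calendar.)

4

Mar 22, 1796 is a Tuesday.
From Tuesday to the next Saturday is 4 days.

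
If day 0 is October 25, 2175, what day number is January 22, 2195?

7029

Oct 25, 2175 → Oct 25, 2176: 366 days (Feb 29, 2176 is in that span).
Oct 25, 2176 → Oct 25, 2177: 365 days.
Oct 25, 2177 → Oct 25, 2178: 365 days.
Oct 25, 2178 → Oct 25, 2179: 365 days.
Oct 25, 2179 → Oct 25, 2180: 366 days (Feb 29, 2180 is in that span).
Oct 25, 2180 → Oct 25, 2181: 365 days.
Oct 25, 2181 → Oct 25, 2182: 365 days.
Oct 25, 2182 → Oct 25, 2183: 365 days.
Oct 25, 2183 → Oct 25, 2184: 366 days (Feb 29, 2184 is in that span).
Oct 25, 2184 → Oct 25, 2185: 365 days.
Oct 25, 2185 → Oct 25, 2186: 365 days.
Oct 25, 2186 → Oct 25, 2187: 365 days.
Oct 25, 2187 → Oct 25, 2188: 366 days (Feb 29, 2188 is in that span).
Oct 25, 2188 → Oct 25, 2189: 365 days.
Oct 25, 2189 → Oct 25, 2190: 365 days.
Oct 25, 2190 → Oct 25, 2191: 365 days.
Oct 25, 2191 → Oct 25, 2192: 366 days (Feb 29, 2192 is in that span).
Oct 25, 2192 → Oct 25, 2193: 365 days.
Oct 25, 2193 → Oct 25, 2194: 365 days.
Oct 25, 2194 → Nov 25, 2194: 31 days (October has 31).
Nov 25, 2194 → Dec 25, 2194: 30 days (November has 30).
Dec 25, 2194 → Jan 22, 2195: 28 days.
Total: 7029 days.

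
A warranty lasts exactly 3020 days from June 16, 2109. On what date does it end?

+365 (one year) → Jun 16, 2110 (2655 left).
+365 (one year) → Jun 16, 2111 (2290 left).
+366 (one year; includes Feb 29, 2112) → Jun 16, 2112 (1924 left).
+365 (one year) → Jun 16, 2113 (1559 left).
+365 (one year) → Jun 16, 2114 (1194 left).
+365 (one year) → Jun 16, 2115 (829 left).
+366 (one year; includes Feb 29, 2116) → Jun 16, 2116 (463 left).
+365 (one year) → Jun 16, 2117 (98 left).
Jun has 30 days: +15 → Jul 1, 2117 (83 left).
Jul has 31 days: +31 → Aug 1, 2117 (52 left).
Aug has 31 days: +31 → Sep 1, 2117 (21 left).
+21 → Sep 22, 2117.

September 22, 2117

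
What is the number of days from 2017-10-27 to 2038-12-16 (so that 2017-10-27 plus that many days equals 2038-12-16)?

7720

Oct 27, 2017 → Oct 27, 2018: 365 days.
Oct 27, 2018 → Oct 27, 2019: 365 days.
Oct 27, 2019 → Oct 27, 2020: 366 days (Feb 29, 2020 is in that span).
Oct 27, 2020 → Oct 27, 2021: 365 days.
Oct 27, 2021 → Oct 27, 2022: 365 days.
Oct 27, 2022 → Oct 27, 2023: 365 days.
Oct 27, 2023 → Oct 27, 2024: 366 days (Feb 29, 2024 is in that span).
Oct 27, 2024 → Oct 27, 2025: 365 days.
Oct 27, 2025 → Oct 27, 2026: 365 days.
Oct 27, 2026 → Oct 27, 2027: 365 days.
Oct 27, 2027 → Oct 27, 2028: 366 days (Feb 29, 2028 is in that span).
Oct 27, 2028 → Oct 27, 2029: 365 days.
Oct 27, 2029 → Oct 27, 2030: 365 days.
Oct 27, 2030 → Oct 27, 2031: 365 days.
Oct 27, 2031 → Oct 27, 2032: 366 days (Feb 29, 2032 is in that span).
Oct 27, 2032 → Oct 27, 2033: 365 days.
Oct 27, 2033 → Oct 27, 2034: 365 days.
Oct 27, 2034 → Oct 27, 2035: 365 days.
Oct 27, 2035 → Oct 27, 2036: 366 days (Feb 29, 2036 is in that span).
Oct 27, 2036 → Oct 27, 2037: 365 days.
Oct 27, 2037 → Oct 27, 2038: 365 days.
Oct 27, 2038 → Nov 27, 2038: 31 days (October has 31).
Nov 27, 2038 → Dec 16, 2038: 19 days.
Total: 7720 days.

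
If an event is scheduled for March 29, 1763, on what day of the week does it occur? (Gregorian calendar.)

Doomsday rule: the anchor day for the 1700s is Sunday. For year 63: 63÷12 = 5 r 3, and 3÷4 = 0, so 5+3+0 = 8.
Sunday + 8 ≡ Monday — that's 1763's doomsday.
In March the doomsday date is Mar 14.
Mar 29 is 15 days after Mar 14; 15 mod 7 = 1, so Monday + 1 = Tuesday.

Tuesday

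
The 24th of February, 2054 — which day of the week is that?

Tuesday

January 1, 2054 is a Thursday.
Jan 1, 2054 → Feb 1, 2054: 31 days (January has 31).
Feb 1, 2054 → Feb 24, 2054: 23 days.
Total: 54 days.
54 mod 7 = 5, so Thursday + 5 = Tuesday.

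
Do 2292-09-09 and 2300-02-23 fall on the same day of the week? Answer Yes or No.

From Sep 9, 2292 to Feb 23, 2300 is 2723 days.
2723 mod 7 = 0, so they are the same weekday.
(Sep 9, 2292 is a Friday; Feb 23, 2300 is a Friday.)

Yes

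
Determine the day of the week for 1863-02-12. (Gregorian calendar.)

Thursday

Doomsday rule: the anchor day for the 1800s is Friday. For year 63: 63÷12 = 5 r 3, and 3÷4 = 0, so 5+3+0 = 8.
Friday + 8 ≡ Saturday — that's 1863's doomsday.
In February the doomsday date is Feb 28 (1863 is not a leap year).
Feb 12 is 16 days before Feb 28; 16 mod 7 = 2, so Saturday − 2 = Thursday.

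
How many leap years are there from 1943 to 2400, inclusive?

112

Multiples of 4 in [1943,2400]: 115.
Of those, multiples of 100: 5 (not leap unless ÷400).
Multiples of 400: 2.
Leap years = 115 − 5 + 2 = 112.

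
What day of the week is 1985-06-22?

Saturday

Doomsday rule: the anchor day for the 1900s is Wednesday. For year 85: 85÷12 = 7 r 1, and 1÷4 = 0, so 7+1+0 = 8.
Wednesday + 8 ≡ Thursday — that's 1985's doomsday.
In June the doomsday date is Jun 6.
Jun 22 is 16 days after Jun 6; 16 mod 7 = 2, so Thursday + 2 = Saturday.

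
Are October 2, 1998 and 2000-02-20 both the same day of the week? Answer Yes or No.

No

From Oct 2, 1998 to Feb 20, 2000 is 506 days.
506 mod 7 = 2, so they are different weekdays.
(Oct 2, 1998 is a Friday; Feb 20, 2000 is a Sunday.)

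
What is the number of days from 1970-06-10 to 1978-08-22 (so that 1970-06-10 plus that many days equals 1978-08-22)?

Jun 10, 1970 → Jun 10, 1971: 365 days.
Jun 10, 1971 → Jun 10, 1972: 366 days (Feb 29, 1972 is in that span).
Jun 10, 1972 → Jun 10, 1973: 365 days.
Jun 10, 1973 → Jun 10, 1974: 365 days.
Jun 10, 1974 → Jun 10, 1975: 365 days.
Jun 10, 1975 → Jun 10, 1976: 366 days (Feb 29, 1976 is in that span).
Jun 10, 1976 → Jun 10, 1977: 365 days.
Jun 10, 1977 → Jun 10, 1978: 365 days.
Jun 10, 1978 → Jul 10, 1978: 30 days (June has 30).
Jul 10, 1978 → Aug 10, 1978: 31 days (July has 31).
Aug 10, 1978 → Aug 22, 1978: 12 days.
Total: 2995 days.

2995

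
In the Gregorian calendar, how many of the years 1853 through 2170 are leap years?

Multiples of 4 in [1853,2170]: 79.
Of those, multiples of 100: 3 (not leap unless ÷400).
Multiples of 400: 1.
Leap years = 79 − 3 + 1 = 77.

77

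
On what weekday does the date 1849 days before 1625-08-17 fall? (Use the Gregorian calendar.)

Saturday

Aug 17, 1625 is a Sunday.
1849 mod 7 = 1, so 1849 days before a Sunday is Sunday − 1 = Saturday.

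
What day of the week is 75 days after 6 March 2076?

Wednesday

First find the weekday of Mar 6, 2076. Doomsday rule: the anchor day for the 2000s is Tuesday. For year 76: 76÷12 = 6 r 4, and 4÷4 = 1, so 6+4+1 = 11.
Tuesday + 11 ≡ Saturday — that's 2076's doomsday.
In March the doomsday date is Mar 14.
Mar 6 is 8 days before Mar 14; 8 mod 7 = 1, so Saturday − 1 = Friday.
75 mod 7 = 5, so 75 days after a Friday is Friday + 5 = Wednesday.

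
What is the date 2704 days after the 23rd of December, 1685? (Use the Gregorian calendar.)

May 19, 1693

+365 (one year) → Dec 23, 1686 (2339 left).
+365 (one year) → Dec 23, 1687 (1974 left).
+366 (one year; includes Feb 29, 1688) → Dec 23, 1688 (1608 left).
+365 (one year) → Dec 23, 1689 (1243 left).
+365 (one year) → Dec 23, 1690 (878 left).
+365 (one year) → Dec 23, 1691 (513 left).
+366 (one year; includes Feb 29, 1692) → Dec 23, 1692 (147 left).
Dec has 31 days: +9 → Jan 1, 1693 (138 left).
Jan has 31 days: +31 → Feb 1, 1693 (107 left).
Feb has 28 days: +28 → Mar 1, 1693 (79 left).
Mar has 31 days: +31 → Apr 1, 1693 (48 left).
Apr has 30 days: +30 → May 1, 1693 (18 left).
+18 → May 19, 1693.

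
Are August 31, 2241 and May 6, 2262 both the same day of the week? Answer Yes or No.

From Aug 31, 2241 to May 6, 2262 is 7553 days.
7553 mod 7 = 0, so they are the same weekday.
(Aug 31, 2241 is a Tuesday; May 6, 2262 is a Tuesday.)

Yes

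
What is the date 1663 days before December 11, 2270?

−365 (one year) → Dec 11, 2269 (1298 left).
−365 (one year) → Dec 11, 2268 (933 left).
−366 (one year; includes Feb 29, 2268) → Dec 11, 2267 (567 left).
−365 (one year) → Dec 11, 2266 (202 left).
−11 → Nov 30, 2266 (end of Nov, 30 days; 191 left).
−30 → Oct 31, 2266 (end of Oct, 31 days; 161 left).
−31 → Sep 30, 2266 (end of Sep, 30 days; 130 left).
−30 → Aug 31, 2266 (end of Aug, 31 days; 100 left).
−31 → Jul 31, 2266 (end of Jul, 31 days; 69 left).
−31 → Jun 30, 2266 (end of Jun, 30 days; 38 left).
−30 → May 31, 2266 (end of May, 31 days; 8 left).
−8 → May 23, 2266.

May 23, 2266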